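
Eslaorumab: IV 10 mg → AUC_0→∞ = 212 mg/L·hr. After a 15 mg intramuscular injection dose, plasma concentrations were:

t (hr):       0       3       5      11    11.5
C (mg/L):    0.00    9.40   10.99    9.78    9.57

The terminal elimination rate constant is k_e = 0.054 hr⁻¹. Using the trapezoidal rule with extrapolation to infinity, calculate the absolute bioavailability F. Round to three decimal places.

F = 0.877

Trapezoidal AUC_0→11.5 (intramuscular injection):
  [0→3]: (0.00+9.40)/2 × 3 = 14.1
  [3→5]: (9.40+10.99)/2 × 2 = 20.39
  [5→11]: (10.99+9.78)/2 × 6 = 62.31
  [11→11.5]: (9.78+9.57)/2 × 0.5 = 4.8375
  Sum = 101.6375 mg/L·hr
Tail: C_last/k_e = 9.57/0.054 = 177.222
AUC_0→∞ (intramuscular injection) = 101.6375 + 177.222 = 278.8595 mg/L·hr
F = (AUC_ev/D_ev)/(AUC_iv/D_iv) = (278.8595/15)/(212/10) = 18.5906/21.2 = 0.8769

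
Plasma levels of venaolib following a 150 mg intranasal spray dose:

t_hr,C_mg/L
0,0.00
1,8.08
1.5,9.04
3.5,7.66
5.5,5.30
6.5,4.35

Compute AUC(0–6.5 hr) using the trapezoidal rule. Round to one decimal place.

Trapezoidal AUC_0→6.5:
  [0→1]: (0.00+8.08)/2 × 1 = 4.04
  [1→1.5]: (8.08+9.04)/2 × 0.5 = 4.28
  [1.5→3.5]: (9.04+7.66)/2 × 2 = 16.7
  [3.5→5.5]: (7.66+5.30)/2 × 2 = 12.96
  [5.5→6.5]: (5.30+4.35)/2 × 1 = 4.825
  Sum = 42.805 mg/L·hr

AUC = 42.8 mg/L·hr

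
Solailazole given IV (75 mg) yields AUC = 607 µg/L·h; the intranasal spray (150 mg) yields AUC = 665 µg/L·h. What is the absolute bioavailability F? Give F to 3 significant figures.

F = 0.548

F = (AUC_ev / D_ev) / (AUC_iv / D_iv)
  = (665/150) / (607/75)
  = 4.43333 / 8.09333 = 0.5478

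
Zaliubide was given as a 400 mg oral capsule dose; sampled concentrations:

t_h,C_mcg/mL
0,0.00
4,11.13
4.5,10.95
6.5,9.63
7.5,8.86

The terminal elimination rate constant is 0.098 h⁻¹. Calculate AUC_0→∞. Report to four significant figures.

Trapezoidal AUC_0→7.5:
  [0→4]: (0.00+11.13)/2 × 4 = 22.26
  [4→4.5]: (11.13+10.95)/2 × 0.5 = 5.52
  [4.5→6.5]: (10.95+9.63)/2 × 2 = 20.58
  [6.5→7.5]: (9.63+8.86)/2 × 1 = 9.245
  Sum = 57.605 mcg/mL·h
Extrapolated tail: C_last / k_e = 8.86 / 0.098 = 90.408
AUC_0→∞ = 57.605 + 90.408 = 148.013 mcg/mL·h

AUC = 148.0 mcg/mL·h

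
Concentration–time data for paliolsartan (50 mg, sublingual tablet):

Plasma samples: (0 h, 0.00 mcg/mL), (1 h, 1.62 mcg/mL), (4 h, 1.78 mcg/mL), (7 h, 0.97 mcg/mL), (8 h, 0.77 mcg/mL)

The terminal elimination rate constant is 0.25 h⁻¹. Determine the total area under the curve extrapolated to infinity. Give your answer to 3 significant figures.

AUC = 14.0 mcg/mL·h

Trapezoidal AUC_0→8:
  [0→1]: (0.00+1.62)/2 × 1 = 0.81
  [1→4]: (1.62+1.78)/2 × 3 = 5.1
  [4→7]: (1.78+0.97)/2 × 3 = 4.125
  [7→8]: (0.97+0.77)/2 × 1 = 0.87
  Sum = 10.905 mcg/mL·h
Extrapolated tail: C_last / k_e = 0.77 / 0.25 = 3.080
AUC_0→∞ = 10.905 + 3.080 = 13.985 mcg/mL·h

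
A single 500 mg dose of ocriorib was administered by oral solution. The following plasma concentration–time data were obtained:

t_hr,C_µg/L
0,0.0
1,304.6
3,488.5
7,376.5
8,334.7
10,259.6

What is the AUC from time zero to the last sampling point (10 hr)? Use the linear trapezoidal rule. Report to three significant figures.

Trapezoidal AUC_0→10:
  [0→1]: (0.0+304.6)/2 × 1 = 152.3
  [1→3]: (304.6+488.5)/2 × 2 = 793.1
  [3→7]: (488.5+376.5)/2 × 4 = 1730.0
  [7→8]: (376.5+334.7)/2 × 1 = 355.6
  [8→10]: (334.7+259.6)/2 × 2 = 594.3
  Sum = 3625.3 µg/L·hr

AUC = 3630 µg/L·hr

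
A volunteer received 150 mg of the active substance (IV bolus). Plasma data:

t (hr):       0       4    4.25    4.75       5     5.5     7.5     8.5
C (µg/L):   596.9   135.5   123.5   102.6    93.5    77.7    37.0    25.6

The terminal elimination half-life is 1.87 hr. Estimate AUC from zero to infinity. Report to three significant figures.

Trapezoidal AUC_0→8.5:
  [0→4]: (596.9+135.5)/2 × 4 = 1464.8
  [4→4.25]: (135.5+123.5)/2 × 0.25 = 32.375
  [4.25→4.75]: (123.5+102.6)/2 × 0.5 = 56.525
  [4.75→5]: (102.6+93.5)/2 × 0.25 = 24.5125
  [5→5.5]: (93.5+77.7)/2 × 0.5 = 42.8
  [5.5→7.5]: (77.7+37.0)/2 × 2 = 114.7
  [7.5→8.5]: (37.0+25.6)/2 × 1 = 31.3
  Sum = 1767.0125 µg/L·hr
k_e = ln2 / t½ = 0.693147 / 1.87 = 0.3707 hr^-1
Extrapolated tail: C_last / k_e = 25.6 / 0.3707 = 69.059
AUC_0→∞ = 1767.0125 + 69.059 = 1836.0715 µg/L·hr

AUC = 1840 µg/L·hr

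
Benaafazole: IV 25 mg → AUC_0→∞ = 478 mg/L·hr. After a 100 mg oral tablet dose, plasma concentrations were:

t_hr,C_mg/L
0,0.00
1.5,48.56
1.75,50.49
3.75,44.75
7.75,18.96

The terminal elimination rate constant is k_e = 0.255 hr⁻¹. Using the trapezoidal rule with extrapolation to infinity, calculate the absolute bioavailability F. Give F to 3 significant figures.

Trapezoidal AUC_0→7.75 (oral tablet):
  [0→1.5]: (0.00+48.56)/2 × 1.5 = 36.42
  [1.5→1.75]: (48.56+50.49)/2 × 0.25 = 12.38125
  [1.75→3.75]: (50.49+44.75)/2 × 2 = 95.24
  [3.75→7.75]: (44.75+18.96)/2 × 4 = 127.42
  Sum = 271.46125 mg/L·hr
Tail: C_last/k_e = 18.96/0.255 = 74.353
AUC_0→∞ (oral tablet) = 271.46125 + 74.353 = 345.81425 mg/L·hr
F = (AUC_ev/D_ev)/(AUC_iv/D_iv) = (345.81425/100)/(478/25) = 3.4581425/19.12 = 0.1809

F = 0.181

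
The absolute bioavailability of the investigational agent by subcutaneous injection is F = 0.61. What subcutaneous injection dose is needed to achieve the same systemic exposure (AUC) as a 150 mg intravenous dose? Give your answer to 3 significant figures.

D_subcutaneous = 246 mg

For equal systemic exposure: F × D_ev = D_iv
D_ev = D_iv / F = 150 / 0.61 = 245.902 mg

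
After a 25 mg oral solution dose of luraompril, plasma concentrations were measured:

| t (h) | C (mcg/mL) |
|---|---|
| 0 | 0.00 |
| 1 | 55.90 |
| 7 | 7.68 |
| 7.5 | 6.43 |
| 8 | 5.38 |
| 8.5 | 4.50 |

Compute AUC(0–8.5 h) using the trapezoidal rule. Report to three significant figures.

AUC = 228 mcg/mL·h

Trapezoidal AUC_0→8.5:
  [0→1]: (0.00+55.90)/2 × 1 = 27.95
  [1→7]: (55.90+7.68)/2 × 6 = 190.74
  [7→7.5]: (7.68+6.43)/2 × 0.5 = 3.5275
  [7.5→8]: (6.43+5.38)/2 × 0.5 = 2.9525
  [8→8.5]: (5.38+4.50)/2 × 0.5 = 2.47
  Sum = 227.64 mcg/mL·h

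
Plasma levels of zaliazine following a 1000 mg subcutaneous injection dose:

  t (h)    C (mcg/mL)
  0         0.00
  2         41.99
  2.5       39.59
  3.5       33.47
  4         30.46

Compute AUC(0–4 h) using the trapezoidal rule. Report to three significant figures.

AUC = 115 mcg/mL·h

Trapezoidal AUC_0→4:
  [0→2]: (0.00+41.99)/2 × 2 = 41.99
  [2→2.5]: (41.99+39.59)/2 × 0.5 = 20.395
  [2.5→3.5]: (39.59+33.47)/2 × 1 = 36.53
  [3.5→4]: (33.47+30.46)/2 × 0.5 = 15.9825
  Sum = 114.8975 mcg/mL·h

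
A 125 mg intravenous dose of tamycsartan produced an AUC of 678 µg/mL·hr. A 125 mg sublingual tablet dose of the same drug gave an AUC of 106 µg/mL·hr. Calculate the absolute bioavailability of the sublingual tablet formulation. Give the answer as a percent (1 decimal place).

F = 15.6%

F = (AUC_ev / D_ev) / (AUC_iv / D_iv)
  = (106/125) / (678/125)
  = 0.848 / 5.424 = 0.1563
  = 15.63%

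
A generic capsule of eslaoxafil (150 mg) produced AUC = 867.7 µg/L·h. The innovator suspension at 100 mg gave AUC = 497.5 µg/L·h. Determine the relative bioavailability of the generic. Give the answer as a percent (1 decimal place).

F_rel = 116.3%

F_rel = (AUC_test/D_test) / (AUC_ref/D_ref)
      = (867.7/150) / (497.5/100)
      = 5.78467 / 4.975 = 1.1627 = 116.27%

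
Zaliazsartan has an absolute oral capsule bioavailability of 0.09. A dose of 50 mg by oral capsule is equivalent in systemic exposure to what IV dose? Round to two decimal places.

D_iv = 4.50 mg

Systemic exposure from an extravascular dose = F × D_ev, so the equivalent IV dose is F × D_ev.
D_iv = F × D_ev = 0.09 × 50 = 4.5 mg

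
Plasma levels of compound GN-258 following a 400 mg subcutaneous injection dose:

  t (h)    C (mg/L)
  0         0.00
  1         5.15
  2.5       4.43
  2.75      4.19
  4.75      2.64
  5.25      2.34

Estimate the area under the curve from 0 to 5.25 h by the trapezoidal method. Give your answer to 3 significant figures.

AUC = 18.9 mg/L·h

Trapezoidal AUC_0→5.25:
  [0→1]: (0.00+5.15)/2 × 1 = 2.575
  [1→2.5]: (5.15+4.43)/2 × 1.5 = 7.185
  [2.5→2.75]: (4.43+4.19)/2 × 0.25 = 1.0775
  [2.75→4.75]: (4.19+2.64)/2 × 2 = 6.83
  [4.75→5.25]: (2.64+2.34)/2 × 0.5 = 1.245
  Sum = 18.9125 mg/L·h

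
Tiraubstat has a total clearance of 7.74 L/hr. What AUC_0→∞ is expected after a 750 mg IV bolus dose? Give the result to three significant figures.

AUC = 96.9 mg/L·hr

AUC_0→∞ = Dose_iv / CL
        = 750 / 7.74 = 96.8992 mg/L·hr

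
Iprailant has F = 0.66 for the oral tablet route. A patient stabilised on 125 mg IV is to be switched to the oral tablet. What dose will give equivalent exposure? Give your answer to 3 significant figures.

For equal systemic exposure: F × D_ev = D_iv
D_ev = D_iv / F = 125 / 0.66 = 189.394 mg

D_oral = 189 mg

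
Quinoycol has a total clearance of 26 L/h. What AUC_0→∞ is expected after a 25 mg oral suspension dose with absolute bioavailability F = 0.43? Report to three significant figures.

AUC_0→∞ = F × Dose / CL
        = 0.43 × 25 / 26 = 0.413462 mg/L·h

AUC = 0.413 mg/L·h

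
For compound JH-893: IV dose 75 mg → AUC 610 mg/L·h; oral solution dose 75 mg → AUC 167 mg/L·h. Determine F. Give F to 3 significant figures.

F = 0.274

F = (AUC_ev / D_ev) / (AUC_iv / D_iv)
  = (167/75) / (610/75)
  = 2.22667 / 8.13333 = 0.2738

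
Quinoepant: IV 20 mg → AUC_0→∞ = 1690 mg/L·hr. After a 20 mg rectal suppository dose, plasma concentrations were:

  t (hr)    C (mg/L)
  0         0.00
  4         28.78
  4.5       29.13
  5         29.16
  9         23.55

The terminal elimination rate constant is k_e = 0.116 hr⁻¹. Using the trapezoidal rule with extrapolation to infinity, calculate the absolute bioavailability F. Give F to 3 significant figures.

Trapezoidal AUC_0→9 (rectal suppository):
  [0→4]: (0.00+28.78)/2 × 4 = 57.56
  [4→4.5]: (28.78+29.13)/2 × 0.5 = 14.4775
  [4.5→5]: (29.13+29.16)/2 × 0.5 = 14.5725
  [5→9]: (29.16+23.55)/2 × 4 = 105.42
  Sum = 192.03 mg/L·hr
Tail: C_last/k_e = 23.55/0.116 = 203.017
AUC_0→∞ (rectal suppository) = 192.03 + 203.017 = 395.047 mg/L·hr
F = (AUC_ev/D_ev)/(AUC_iv/D_iv) = (395.047/20)/(1690/20) = 19.75235/84.5 = 0.2338

F = 0.234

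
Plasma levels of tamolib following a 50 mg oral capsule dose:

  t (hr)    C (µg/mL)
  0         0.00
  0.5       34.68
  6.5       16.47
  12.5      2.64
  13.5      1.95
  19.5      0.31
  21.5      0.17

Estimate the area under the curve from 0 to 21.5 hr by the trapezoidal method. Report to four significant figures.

Trapezoidal AUC_0→21.5:
  [0→0.5]: (0.00+34.68)/2 × 0.5 = 8.67
  [0.5→6.5]: (34.68+16.47)/2 × 6 = 153.45
  [6.5→12.5]: (16.47+2.64)/2 × 6 = 57.33
  [12.5→13.5]: (2.64+1.95)/2 × 1 = 2.295
  [13.5→19.5]: (1.95+0.31)/2 × 6 = 6.78
  [19.5→21.5]: (0.31+0.17)/2 × 2 = 0.48
  Sum = 229.005 µg/mL·hr

AUC = 229.0 µg/mL·hr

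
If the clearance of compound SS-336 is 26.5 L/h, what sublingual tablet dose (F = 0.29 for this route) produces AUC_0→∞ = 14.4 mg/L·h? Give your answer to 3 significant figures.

Dose = CL × AUC_0→∞ / F
     = 26.5 × 14.4 / 0.29 = 1315.86 mg

Dose = 1320 mg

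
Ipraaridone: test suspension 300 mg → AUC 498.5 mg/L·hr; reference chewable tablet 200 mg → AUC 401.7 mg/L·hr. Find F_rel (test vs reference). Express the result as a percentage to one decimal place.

F_rel = (AUC_test/D_test) / (AUC_ref/D_ref)
      = (498.5/300) / (401.7/200)
      = 1.66167 / 2.0085 = 0.8273 = 82.73%

F_rel = 82.7%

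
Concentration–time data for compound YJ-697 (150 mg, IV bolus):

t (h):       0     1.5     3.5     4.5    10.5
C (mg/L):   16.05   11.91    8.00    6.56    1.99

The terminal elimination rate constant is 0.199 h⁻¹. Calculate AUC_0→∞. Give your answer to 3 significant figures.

AUC = 83.8 mg/L·h

Trapezoidal AUC_0→10.5:
  [0→1.5]: (16.05+11.91)/2 × 1.5 = 20.97
  [1.5→3.5]: (11.91+8.00)/2 × 2 = 19.91
  [3.5→4.5]: (8.00+6.56)/2 × 1 = 7.28
  [4.5→10.5]: (6.56+1.99)/2 × 6 = 25.65
  Sum = 73.81 mg/L·h
Extrapolated tail: C_last / k_e = 1.99 / 0.199 = 10.000
AUC_0→∞ = 73.81 + 10.000 = 83.81 mg/L·h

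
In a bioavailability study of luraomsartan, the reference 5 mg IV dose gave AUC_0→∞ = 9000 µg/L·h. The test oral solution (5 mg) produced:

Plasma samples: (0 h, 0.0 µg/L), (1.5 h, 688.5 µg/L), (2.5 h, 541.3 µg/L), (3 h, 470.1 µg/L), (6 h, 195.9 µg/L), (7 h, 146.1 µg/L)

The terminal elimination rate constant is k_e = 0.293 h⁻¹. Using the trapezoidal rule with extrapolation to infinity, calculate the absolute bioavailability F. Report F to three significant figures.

Trapezoidal AUC_0→7 (oral solution):
  [0→1.5]: (0.0+688.5)/2 × 1.5 = 516.375
  [1.5→2.5]: (688.5+541.3)/2 × 1 = 614.9
  [2.5→3]: (541.3+470.1)/2 × 0.5 = 252.85
  [3→6]: (470.1+195.9)/2 × 3 = 999.0
  [6→7]: (195.9+146.1)/2 × 1 = 171.0
  Sum = 2554.125 µg/L·h
Tail: C_last/k_e = 146.1/0.293 = 498.635
AUC_0→∞ (oral solution) = 2554.125 + 498.635 = 3052.76 µg/L·h
F = (AUC_ev/D_ev)/(AUC_iv/D_iv) = (3052.76/5)/(9000/5) = 610.552/1800 = 0.3392

F = 0.339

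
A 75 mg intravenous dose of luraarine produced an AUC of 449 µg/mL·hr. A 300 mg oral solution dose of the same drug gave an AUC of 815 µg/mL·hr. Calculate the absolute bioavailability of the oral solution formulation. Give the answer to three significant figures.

F = 0.454

F = (AUC_ev / D_ev) / (AUC_iv / D_iv)
  = (815/300) / (449/75)
  = 2.71667 / 5.98667 = 0.4538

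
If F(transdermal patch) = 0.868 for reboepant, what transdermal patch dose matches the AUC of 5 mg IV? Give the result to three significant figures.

D_transdermal = 5.76 mg

For equal systemic exposure: F × D_ev = D_iv
D_ev = D_iv / F = 5 / 0.868 = 5.76037 mg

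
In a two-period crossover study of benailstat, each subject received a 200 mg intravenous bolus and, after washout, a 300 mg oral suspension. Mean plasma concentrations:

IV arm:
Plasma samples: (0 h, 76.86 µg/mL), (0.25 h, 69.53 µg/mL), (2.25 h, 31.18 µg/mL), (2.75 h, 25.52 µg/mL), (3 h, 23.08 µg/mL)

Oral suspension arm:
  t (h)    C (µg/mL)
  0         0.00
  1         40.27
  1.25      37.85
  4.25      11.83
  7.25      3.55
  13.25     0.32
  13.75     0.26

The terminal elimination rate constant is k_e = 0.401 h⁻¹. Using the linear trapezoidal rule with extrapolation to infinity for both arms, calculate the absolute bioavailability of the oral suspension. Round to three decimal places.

F = 0.474

Trapezoidal AUC_0→3 (IV):
  [0→0.25]: (76.86+69.53)/2 × 0.25 = 18.29875
  [0.25→2.25]: (69.53+31.18)/2 × 2 = 100.71
  [2.25→2.75]: (31.18+25.52)/2 × 0.5 = 14.175
  [2.75→3]: (25.52+23.08)/2 × 0.25 = 6.075
  Sum = 139.25875 µg/mL·h
IV tail: 23.08/0.401 = 57.556; AUC_iv,0→∞ = 139.25875 + 57.556 = 196.81475 µg/mL·h
Trapezoidal AUC_0→13.75 (oral suspension):
  [0→1]: (0.00+40.27)/2 × 1 = 20.135
  [1→1.25]: (40.27+37.85)/2 × 0.25 = 9.765
  [1.25→4.25]: (37.85+11.83)/2 × 3 = 74.52
  [4.25→7.25]: (11.83+3.55)/2 × 3 = 23.07
  [7.25→13.25]: (3.55+0.32)/2 × 6 = 11.61
  [13.25→13.75]: (0.32+0.26)/2 × 0.5 = 0.145
  Sum = 139.245 µg/mL·h
oral suspension tail: 0.26/0.401 = 0.648; AUC_ev,0→∞ = 139.245 + 0.648 = 139.893 µg/mL·h
F = (AUC_ev/D_ev)/(AUC_iv/D_iv) = (139.893/300)/(196.81475/200) = 0.46631/0.98407375 = 0.4739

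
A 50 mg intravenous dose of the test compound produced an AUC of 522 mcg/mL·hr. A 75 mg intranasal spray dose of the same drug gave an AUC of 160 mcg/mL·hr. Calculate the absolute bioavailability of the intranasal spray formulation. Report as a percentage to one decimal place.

F = 20.4%

F = (AUC_ev / D_ev) / (AUC_iv / D_iv)
  = (160/75) / (522/50)
  = 2.13333 / 10.44 = 0.2043
  = 20.43%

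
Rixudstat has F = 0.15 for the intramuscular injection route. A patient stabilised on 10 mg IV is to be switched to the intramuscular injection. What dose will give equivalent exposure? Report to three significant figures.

For equal systemic exposure: F × D_ev = D_iv
D_ev = D_iv / F = 10 / 0.15 = 66.6667 mg

D_intramuscular = 66.7 mg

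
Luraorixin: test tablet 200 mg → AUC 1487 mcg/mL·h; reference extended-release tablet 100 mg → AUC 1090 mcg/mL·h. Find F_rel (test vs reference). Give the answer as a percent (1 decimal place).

F_rel = (AUC_test/D_test) / (AUC_ref/D_ref)
      = (1487/200) / (1090/100)
      = 7.435 / 10.9 = 0.6821 = 68.21%

F_rel = 68.2%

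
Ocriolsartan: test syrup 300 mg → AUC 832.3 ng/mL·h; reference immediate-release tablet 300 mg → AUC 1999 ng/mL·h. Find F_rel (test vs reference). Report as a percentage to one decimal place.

F_rel = (AUC_test/D_test) / (AUC_ref/D_ref)
      = (832.3/300) / (1999/300)
      = 2.77433 / 6.66333 = 0.4164 = 41.64%

F_rel = 41.6%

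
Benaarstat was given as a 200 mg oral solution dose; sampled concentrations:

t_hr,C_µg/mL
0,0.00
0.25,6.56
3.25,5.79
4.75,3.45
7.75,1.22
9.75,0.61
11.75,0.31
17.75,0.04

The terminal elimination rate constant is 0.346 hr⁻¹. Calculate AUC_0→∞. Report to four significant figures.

Trapezoidal AUC_0→17.75:
  [0→0.25]: (0.00+6.56)/2 × 0.25 = 0.82
  [0.25→3.25]: (6.56+5.79)/2 × 3 = 18.525
  [3.25→4.75]: (5.79+3.45)/2 × 1.5 = 6.93
  [4.75→7.75]: (3.45+1.22)/2 × 3 = 7.005
  [7.75→9.75]: (1.22+0.61)/2 × 2 = 1.83
  [9.75→11.75]: (0.61+0.31)/2 × 2 = 0.92
  [11.75→17.75]: (0.31+0.04)/2 × 6 = 1.05
  Sum = 37.08 µg/mL·hr
Extrapolated tail: C_last / k_e = 0.04 / 0.346 = 0.116
AUC_0→∞ = 37.08 + 0.116 = 37.196 µg/mL·hr

AUC = 37.20 µg/mL·hr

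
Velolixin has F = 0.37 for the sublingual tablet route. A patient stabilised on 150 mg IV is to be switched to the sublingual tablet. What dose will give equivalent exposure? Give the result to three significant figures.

D_sublingual = 405 mg

For equal systemic exposure: F × D_ev = D_iv
D_ev = D_iv / F = 150 / 0.37 = 405.405 mg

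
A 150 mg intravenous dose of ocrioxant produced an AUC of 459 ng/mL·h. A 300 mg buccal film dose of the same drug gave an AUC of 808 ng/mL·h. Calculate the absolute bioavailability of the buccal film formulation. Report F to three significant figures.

F = (AUC_ev / D_ev) / (AUC_iv / D_iv)
  = (808/300) / (459/150)
  = 2.69333 / 3.06 = 0.8802

F = 0.880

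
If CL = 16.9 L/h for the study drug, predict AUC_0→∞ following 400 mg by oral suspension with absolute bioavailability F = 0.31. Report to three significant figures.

AUC = 7.34 mg/L·h

AUC_0→∞ = F × Dose / CL
        = 0.31 × 400 / 16.9 = 7.33728 mg/L·h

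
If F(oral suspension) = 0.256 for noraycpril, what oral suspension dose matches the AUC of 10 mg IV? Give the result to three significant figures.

For equal systemic exposure: F × D_ev = D_iv
D_ev = D_iv / F = 10 / 0.256 = 39.0625 mg

D_oral = 39.1 mg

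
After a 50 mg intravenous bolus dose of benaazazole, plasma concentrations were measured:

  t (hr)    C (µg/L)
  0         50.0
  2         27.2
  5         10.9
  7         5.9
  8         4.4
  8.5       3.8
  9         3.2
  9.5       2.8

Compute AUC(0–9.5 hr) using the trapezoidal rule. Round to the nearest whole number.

Trapezoidal AUC_0→9.5:
  [0→2]: (50.0+27.2)/2 × 2 = 77.2
  [2→5]: (27.2+10.9)/2 × 3 = 57.15
  [5→7]: (10.9+5.9)/2 × 2 = 16.8
  [7→8]: (5.9+4.4)/2 × 1 = 5.15
  [8→8.5]: (4.4+3.8)/2 × 0.5 = 2.05
  [8.5→9]: (3.8+3.2)/2 × 0.5 = 1.75
  [9→9.5]: (3.2+2.8)/2 × 0.5 = 1.5
  Sum = 161.6 µg/L·hr

AUC = 162 µg/L·hr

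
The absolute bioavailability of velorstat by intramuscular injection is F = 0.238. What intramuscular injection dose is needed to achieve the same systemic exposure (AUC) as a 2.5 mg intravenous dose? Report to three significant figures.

D_intramuscular = 10.5 mg

For equal systemic exposure: F × D_ev = D_iv
D_ev = D_iv / F = 2.5 / 0.238 = 10.5042 mg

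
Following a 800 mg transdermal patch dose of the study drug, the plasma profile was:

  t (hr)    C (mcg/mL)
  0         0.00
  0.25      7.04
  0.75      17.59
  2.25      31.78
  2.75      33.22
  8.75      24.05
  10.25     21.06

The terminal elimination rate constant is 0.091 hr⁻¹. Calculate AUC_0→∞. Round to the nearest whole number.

AUC = 497 mcg/mL·hr

Trapezoidal AUC_0→10.25:
  [0→0.25]: (0.00+7.04)/2 × 0.25 = 0.88
  [0.25→0.75]: (7.04+17.59)/2 × 0.5 = 6.1575
  [0.75→2.25]: (17.59+31.78)/2 × 1.5 = 37.0275
  [2.25→2.75]: (31.78+33.22)/2 × 0.5 = 16.25
  [2.75→8.75]: (33.22+24.05)/2 × 6 = 171.81
  [8.75→10.25]: (24.05+21.06)/2 × 1.5 = 33.8325
  Sum = 265.9575 mcg/mL·hr
Extrapolated tail: C_last / k_e = 21.06 / 0.091 = 231.429
AUC_0→∞ = 265.9575 + 231.429 = 497.3865 mcg/mL·hr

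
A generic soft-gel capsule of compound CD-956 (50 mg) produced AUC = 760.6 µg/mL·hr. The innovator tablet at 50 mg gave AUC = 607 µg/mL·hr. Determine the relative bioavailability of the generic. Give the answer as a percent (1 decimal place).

F_rel = 125.3%

F_rel = (AUC_test/D_test) / (AUC_ref/D_ref)
      = (760.6/50) / (607/50)
      = 15.212 / 12.14 = 1.2530 = 125.30%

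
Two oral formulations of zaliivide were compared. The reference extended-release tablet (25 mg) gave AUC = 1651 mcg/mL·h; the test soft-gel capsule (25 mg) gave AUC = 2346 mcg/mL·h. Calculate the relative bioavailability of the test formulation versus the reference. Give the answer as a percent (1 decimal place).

F_rel = (AUC_test/D_test) / (AUC_ref/D_ref)
      = (2346/25) / (1651/25)
      = 93.84 / 66.04 = 1.4210 = 142.10%

F_rel = 142.1%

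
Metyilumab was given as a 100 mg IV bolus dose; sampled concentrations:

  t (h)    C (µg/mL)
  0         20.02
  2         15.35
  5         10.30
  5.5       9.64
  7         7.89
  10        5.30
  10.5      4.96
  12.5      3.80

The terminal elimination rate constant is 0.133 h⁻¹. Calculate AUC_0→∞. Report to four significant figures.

AUC = 151.7 µg/mL·h

Trapezoidal AUC_0→12.5:
  [0→2]: (20.02+15.35)/2 × 2 = 35.37
  [2→5]: (15.35+10.30)/2 × 3 = 38.475
  [5→5.5]: (10.30+9.64)/2 × 0.5 = 4.985
  [5.5→7]: (9.64+7.89)/2 × 1.5 = 13.1475
  [7→10]: (7.89+5.30)/2 × 3 = 19.785
  [10→10.5]: (5.30+4.96)/2 × 0.5 = 2.565
  [10.5→12.5]: (4.96+3.80)/2 × 2 = 8.76
  Sum = 123.0875 µg/mL·h
Extrapolated tail: C_last / k_e = 3.80 / 0.133 = 28.571
AUC_0→∞ = 123.0875 + 28.571 = 151.6585 µg/mL·h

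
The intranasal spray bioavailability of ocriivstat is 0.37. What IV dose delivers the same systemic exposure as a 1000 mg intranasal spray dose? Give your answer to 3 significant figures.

D_iv = 370 mg

Systemic exposure from an extravascular dose = F × D_ev, so the equivalent IV dose is F × D_ev.
D_iv = F × D_ev = 0.37 × 1000 = 370 mg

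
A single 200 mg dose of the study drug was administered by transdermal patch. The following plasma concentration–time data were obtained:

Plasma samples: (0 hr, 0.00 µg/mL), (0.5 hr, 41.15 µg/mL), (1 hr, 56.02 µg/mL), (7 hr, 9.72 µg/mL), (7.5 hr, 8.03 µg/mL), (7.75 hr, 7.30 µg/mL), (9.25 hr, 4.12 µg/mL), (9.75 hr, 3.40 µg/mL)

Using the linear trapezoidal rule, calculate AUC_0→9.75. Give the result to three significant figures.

AUC = 249 µg/mL·hr

Trapezoidal AUC_0→9.75:
  [0→0.5]: (0.00+41.15)/2 × 0.5 = 10.2875
  [0.5→1]: (41.15+56.02)/2 × 0.5 = 24.2925
  [1→7]: (56.02+9.72)/2 × 6 = 197.22
  [7→7.5]: (9.72+8.03)/2 × 0.5 = 4.4375
  [7.5→7.75]: (8.03+7.30)/2 × 0.25 = 1.91625
  [7.75→9.25]: (7.30+4.12)/2 × 1.5 = 8.565
  [9.25→9.75]: (4.12+3.40)/2 × 0.5 = 1.88
  Sum = 248.59875 µg/mL·hr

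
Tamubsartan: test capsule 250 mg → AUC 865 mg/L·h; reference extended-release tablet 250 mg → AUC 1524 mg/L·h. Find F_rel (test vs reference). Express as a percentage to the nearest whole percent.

F_rel = (AUC_test/D_test) / (AUC_ref/D_ref)
      = (865/250) / (1524/250)
      = 3.46 / 6.096 = 0.5676 = 56.76%

F_rel = 57%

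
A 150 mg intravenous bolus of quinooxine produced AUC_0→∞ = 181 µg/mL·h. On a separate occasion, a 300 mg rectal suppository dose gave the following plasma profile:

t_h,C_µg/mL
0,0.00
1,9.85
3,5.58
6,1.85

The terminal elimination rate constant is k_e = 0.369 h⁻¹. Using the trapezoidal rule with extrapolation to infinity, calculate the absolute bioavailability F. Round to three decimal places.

Trapezoidal AUC_0→6 (rectal suppository):
  [0→1]: (0.00+9.85)/2 × 1 = 4.925
  [1→3]: (9.85+5.58)/2 × 2 = 15.43
  [3→6]: (5.58+1.85)/2 × 3 = 11.145
  Sum = 31.5 µg/mL·h
Tail: C_last/k_e = 1.85/0.369 = 5.014
AUC_0→∞ (rectal suppository) = 31.5 + 5.014 = 36.514 µg/mL·h
F = (AUC_ev/D_ev)/(AUC_iv/D_iv) = (36.514/300)/(181/150) = 0.121713/1.20667 = 0.1009

F = 0.101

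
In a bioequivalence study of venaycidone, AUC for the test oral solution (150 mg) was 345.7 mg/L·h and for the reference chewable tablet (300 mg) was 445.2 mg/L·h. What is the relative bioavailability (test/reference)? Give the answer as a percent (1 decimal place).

F_rel = (AUC_test/D_test) / (AUC_ref/D_ref)
      = (345.7/150) / (445.2/300)
      = 2.30467 / 1.484 = 1.5530 = 155.30%

F_rel = 155.3%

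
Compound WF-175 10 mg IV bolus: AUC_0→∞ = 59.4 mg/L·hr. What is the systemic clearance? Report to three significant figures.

CL = 0.168 L/hr

CL = Dose_iv / AUC_0→∞
   = 10 / 59.4 = 0.16835 L/hr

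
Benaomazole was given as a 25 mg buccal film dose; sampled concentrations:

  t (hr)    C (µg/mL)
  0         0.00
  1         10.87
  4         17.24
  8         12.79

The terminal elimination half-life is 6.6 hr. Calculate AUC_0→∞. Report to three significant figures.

Trapezoidal AUC_0→8:
  [0→1]: (0.00+10.87)/2 × 1 = 5.435
  [1→4]: (10.87+17.24)/2 × 3 = 42.165
  [4→8]: (17.24+12.79)/2 × 4 = 60.06
  Sum = 107.66 µg/mL·hr
k_e = ln2 / t½ = 0.693147 / 6.6 = 0.1050 hr^-1
Extrapolated tail: C_last / k_e = 12.79 / 0.105 = 121.810
AUC_0→∞ = 107.66 + 121.810 = 229.47 µg/mL·hr

AUC = 229 µg/mL·hr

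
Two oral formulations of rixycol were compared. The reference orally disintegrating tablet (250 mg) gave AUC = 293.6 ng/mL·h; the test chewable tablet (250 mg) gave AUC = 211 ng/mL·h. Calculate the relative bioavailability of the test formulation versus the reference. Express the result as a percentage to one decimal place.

F_rel = 71.9%

F_rel = (AUC_test/D_test) / (AUC_ref/D_ref)
      = (211/250) / (293.6/250)
      = 0.844 / 1.1744 = 0.7187 = 71.87%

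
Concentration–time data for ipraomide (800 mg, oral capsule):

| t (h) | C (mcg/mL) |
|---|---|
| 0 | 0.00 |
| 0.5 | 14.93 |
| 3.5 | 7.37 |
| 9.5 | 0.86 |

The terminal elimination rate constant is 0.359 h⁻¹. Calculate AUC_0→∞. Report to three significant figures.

Trapezoidal AUC_0→9.5:
  [0→0.5]: (0.00+14.93)/2 × 0.5 = 3.7325
  [0.5→3.5]: (14.93+7.37)/2 × 3 = 33.45
  [3.5→9.5]: (7.37+0.86)/2 × 6 = 24.69
  Sum = 61.8725 mcg/mL·h
Extrapolated tail: C_last / k_e = 0.86 / 0.359 = 2.396
AUC_0→∞ = 61.8725 + 2.396 = 64.2685 mcg/mL·h

AUC = 64.3 mcg/mL·h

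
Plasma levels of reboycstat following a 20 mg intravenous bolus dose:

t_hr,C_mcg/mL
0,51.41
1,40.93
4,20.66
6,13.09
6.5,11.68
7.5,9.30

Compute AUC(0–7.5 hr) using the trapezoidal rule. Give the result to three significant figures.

AUC = 189 mcg/mL·hr

Trapezoidal AUC_0→7.5:
  [0→1]: (51.41+40.93)/2 × 1 = 46.17
  [1→4]: (40.93+20.66)/2 × 3 = 92.385
  [4→6]: (20.66+13.09)/2 × 2 = 33.75
  [6→6.5]: (13.09+11.68)/2 × 0.5 = 6.1925
  [6.5→7.5]: (11.68+9.30)/2 × 1 = 10.49
  Sum = 188.9875 mcg/mL·hr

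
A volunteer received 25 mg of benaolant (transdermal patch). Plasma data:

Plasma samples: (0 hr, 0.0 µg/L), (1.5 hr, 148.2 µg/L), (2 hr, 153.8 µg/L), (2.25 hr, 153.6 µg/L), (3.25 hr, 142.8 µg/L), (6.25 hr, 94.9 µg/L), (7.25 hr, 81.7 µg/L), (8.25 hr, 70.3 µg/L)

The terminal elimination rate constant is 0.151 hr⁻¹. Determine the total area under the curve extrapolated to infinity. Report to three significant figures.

AUC = 1360 µg/L·hr

Trapezoidal AUC_0→8.25:
  [0→1.5]: (0.0+148.2)/2 × 1.5 = 111.15
  [1.5→2]: (148.2+153.8)/2 × 0.5 = 75.5
  [2→2.25]: (153.8+153.6)/2 × 0.25 = 38.425
  [2.25→3.25]: (153.6+142.8)/2 × 1 = 148.2
  [3.25→6.25]: (142.8+94.9)/2 × 3 = 356.55
  [6.25→7.25]: (94.9+81.7)/2 × 1 = 88.3
  [7.25→8.25]: (81.7+70.3)/2 × 1 = 76.0
  Sum = 894.125 µg/L·hr
Extrapolated tail: C_last / k_e = 70.3 / 0.151 = 465.563
AUC_0→∞ = 894.125 + 465.563 = 1359.688 µg/L·hr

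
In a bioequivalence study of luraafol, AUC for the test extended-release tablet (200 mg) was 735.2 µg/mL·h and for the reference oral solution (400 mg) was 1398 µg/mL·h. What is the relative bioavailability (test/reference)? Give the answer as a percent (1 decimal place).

F_rel = (AUC_test/D_test) / (AUC_ref/D_ref)
      = (735.2/200) / (1398/400)
      = 3.676 / 3.495 = 1.0518 = 105.18%

F_rel = 105.2%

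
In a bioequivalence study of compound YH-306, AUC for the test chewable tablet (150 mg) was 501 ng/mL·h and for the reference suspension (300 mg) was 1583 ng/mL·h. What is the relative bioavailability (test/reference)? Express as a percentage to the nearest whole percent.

F_rel = 63%

F_rel = (AUC_test/D_test) / (AUC_ref/D_ref)
      = (501/150) / (1583/300)
      = 3.34 / 5.27667 = 0.6330 = 63.30%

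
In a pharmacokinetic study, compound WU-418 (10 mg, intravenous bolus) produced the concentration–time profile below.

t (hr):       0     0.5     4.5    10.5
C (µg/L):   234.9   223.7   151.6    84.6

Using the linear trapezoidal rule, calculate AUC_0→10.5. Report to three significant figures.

AUC = 1570 µg/L·hr

Trapezoidal AUC_0→10.5:
  [0→0.5]: (234.9+223.7)/2 × 0.5 = 114.65
  [0.5→4.5]: (223.7+151.6)/2 × 4 = 750.6
  [4.5→10.5]: (151.6+84.6)/2 × 6 = 708.6
  Sum = 1573.85 µg/L·hr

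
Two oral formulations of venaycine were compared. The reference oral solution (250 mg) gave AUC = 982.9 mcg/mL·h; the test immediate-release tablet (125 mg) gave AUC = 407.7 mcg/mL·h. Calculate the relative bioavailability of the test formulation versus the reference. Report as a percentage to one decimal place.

F_rel = (AUC_test/D_test) / (AUC_ref/D_ref)
      = (407.7/125) / (982.9/250)
      = 3.2616 / 3.9316 = 0.8296 = 82.96%

F_rel = 83.0%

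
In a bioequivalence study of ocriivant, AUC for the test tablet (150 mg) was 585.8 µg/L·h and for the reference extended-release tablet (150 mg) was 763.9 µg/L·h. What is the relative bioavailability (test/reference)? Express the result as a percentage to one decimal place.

F_rel = (AUC_test/D_test) / (AUC_ref/D_ref)
      = (585.8/150) / (763.9/150)
      = 3.90533 / 5.09267 = 0.7669 = 76.69%

F_rel = 76.7%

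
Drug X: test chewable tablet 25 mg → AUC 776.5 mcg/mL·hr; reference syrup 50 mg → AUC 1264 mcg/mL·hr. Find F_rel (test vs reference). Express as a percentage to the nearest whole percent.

F_rel = (AUC_test/D_test) / (AUC_ref/D_ref)
      = (776.5/25) / (1264/50)
      = 31.06 / 25.28 = 1.2286 = 122.86%

F_rel = 123%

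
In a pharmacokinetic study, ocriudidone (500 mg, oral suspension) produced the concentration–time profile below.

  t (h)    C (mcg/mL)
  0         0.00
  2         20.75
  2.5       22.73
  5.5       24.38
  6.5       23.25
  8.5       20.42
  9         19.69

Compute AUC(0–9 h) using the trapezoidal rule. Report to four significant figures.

AUC = 179.8 mcg/mL·h

Trapezoidal AUC_0→9:
  [0→2]: (0.00+20.75)/2 × 2 = 20.75
  [2→2.5]: (20.75+22.73)/2 × 0.5 = 10.87
  [2.5→5.5]: (22.73+24.38)/2 × 3 = 70.665
  [5.5→6.5]: (24.38+23.25)/2 × 1 = 23.815
  [6.5→8.5]: (23.25+20.42)/2 × 2 = 43.67
  [8.5→9]: (20.42+19.69)/2 × 0.5 = 10.0275
  Sum = 179.7975 mcg/mL·h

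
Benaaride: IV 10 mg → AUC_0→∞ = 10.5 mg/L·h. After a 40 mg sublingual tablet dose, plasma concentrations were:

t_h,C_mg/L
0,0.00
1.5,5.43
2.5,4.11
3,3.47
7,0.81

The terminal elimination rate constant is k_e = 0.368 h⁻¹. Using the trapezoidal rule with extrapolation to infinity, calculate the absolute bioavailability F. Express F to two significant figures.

F = 0.51

Trapezoidal AUC_0→7 (sublingual tablet):
  [0→1.5]: (0.00+5.43)/2 × 1.5 = 4.0725
  [1.5→2.5]: (5.43+4.11)/2 × 1 = 4.77
  [2.5→3]: (4.11+3.47)/2 × 0.5 = 1.895
  [3→7]: (3.47+0.81)/2 × 4 = 8.56
  Sum = 19.2975 mg/L·h
Tail: C_last/k_e = 0.81/0.368 = 2.201
AUC_0→∞ (sublingual tablet) = 19.2975 + 2.201 = 21.4985 mg/L·h
F = (AUC_ev/D_ev)/(AUC_iv/D_iv) = (21.4985/40)/(10.5/10) = 0.5374625/1.05 = 0.5119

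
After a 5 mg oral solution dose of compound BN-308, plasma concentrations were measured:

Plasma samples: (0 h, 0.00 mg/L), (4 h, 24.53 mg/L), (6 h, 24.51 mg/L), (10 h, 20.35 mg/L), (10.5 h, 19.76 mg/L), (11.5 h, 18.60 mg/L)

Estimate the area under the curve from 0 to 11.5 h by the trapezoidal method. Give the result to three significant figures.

Trapezoidal AUC_0→11.5:
  [0→4]: (0.00+24.53)/2 × 4 = 49.06
  [4→6]: (24.53+24.51)/2 × 2 = 49.04
  [6→10]: (24.51+20.35)/2 × 4 = 89.72
  [10→10.5]: (20.35+19.76)/2 × 0.5 = 10.0275
  [10.5→11.5]: (19.76+18.60)/2 × 1 = 19.18
  Sum = 217.0275 mg/L·h

AUC = 217 mg/L·h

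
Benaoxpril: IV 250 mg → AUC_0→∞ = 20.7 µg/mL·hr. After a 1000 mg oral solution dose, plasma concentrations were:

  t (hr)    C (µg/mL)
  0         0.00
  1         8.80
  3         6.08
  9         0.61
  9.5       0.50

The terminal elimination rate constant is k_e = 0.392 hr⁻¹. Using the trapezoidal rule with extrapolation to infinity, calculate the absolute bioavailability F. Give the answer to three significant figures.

Trapezoidal AUC_0→9.5 (oral solution):
  [0→1]: (0.00+8.80)/2 × 1 = 4.4
  [1→3]: (8.80+6.08)/2 × 2 = 14.88
  [3→9]: (6.08+0.61)/2 × 6 = 20.07
  [9→9.5]: (0.61+0.50)/2 × 0.5 = 0.2775
  Sum = 39.6275 µg/mL·hr
Tail: C_last/k_e = 0.50/0.392 = 1.276
AUC_0→∞ (oral solution) = 39.6275 + 1.276 = 40.9035 µg/mL·hr
F = (AUC_ev/D_ev)/(AUC_iv/D_iv) = (40.9035/1000)/(20.7/250) = 0.0409035/0.0828 = 0.4940

F = 0.494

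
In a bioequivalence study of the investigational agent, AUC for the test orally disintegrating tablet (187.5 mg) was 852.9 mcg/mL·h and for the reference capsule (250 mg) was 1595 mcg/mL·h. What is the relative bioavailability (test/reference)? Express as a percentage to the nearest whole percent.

F_rel = (AUC_test/D_test) / (AUC_ref/D_ref)
      = (852.9/187.5) / (1595/250)
      = 4.5488 / 6.38 = 0.7130 = 71.30%

F_rel = 71%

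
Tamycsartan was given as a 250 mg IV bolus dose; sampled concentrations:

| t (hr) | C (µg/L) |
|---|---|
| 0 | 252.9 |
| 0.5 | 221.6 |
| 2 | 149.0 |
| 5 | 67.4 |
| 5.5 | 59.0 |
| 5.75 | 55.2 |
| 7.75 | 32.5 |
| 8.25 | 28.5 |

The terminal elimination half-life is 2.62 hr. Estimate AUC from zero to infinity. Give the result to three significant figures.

Trapezoidal AUC_0→8.25:
  [0→0.5]: (252.9+221.6)/2 × 0.5 = 118.625
  [0.5→2]: (221.6+149.0)/2 × 1.5 = 277.95
  [2→5]: (149.0+67.4)/2 × 3 = 324.6
  [5→5.5]: (67.4+59.0)/2 × 0.5 = 31.6
  [5.5→5.75]: (59.0+55.2)/2 × 0.25 = 14.275
  [5.75→7.75]: (55.2+32.5)/2 × 2 = 87.7
  [7.75→8.25]: (32.5+28.5)/2 × 0.5 = 15.25
  Sum = 870.0 µg/L·hr
k_e = ln2 / t½ = 0.693147 / 2.62 = 0.2646 hr^-1
Extrapolated tail: C_last / k_e = 28.5 / 0.2646 = 107.710
AUC_0→∞ = 870.0 + 107.710 = 977.71 µg/L·hr

AUC = 978 µg/L·hr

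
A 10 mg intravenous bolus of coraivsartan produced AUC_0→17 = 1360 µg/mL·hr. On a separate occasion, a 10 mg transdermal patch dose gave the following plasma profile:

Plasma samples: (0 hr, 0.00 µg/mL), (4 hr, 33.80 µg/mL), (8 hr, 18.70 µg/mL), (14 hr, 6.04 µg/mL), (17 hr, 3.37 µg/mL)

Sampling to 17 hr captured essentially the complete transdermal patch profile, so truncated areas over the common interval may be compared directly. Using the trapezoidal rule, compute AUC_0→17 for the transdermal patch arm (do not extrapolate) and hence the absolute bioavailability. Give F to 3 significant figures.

Trapezoidal AUC_0→17 (transdermal patch):
  [0→4]: (0.00+33.80)/2 × 4 = 67.6
  [4→8]: (33.80+18.70)/2 × 4 = 105.0
  [8→14]: (18.70+6.04)/2 × 6 = 74.22
  [14→17]: (6.04+3.37)/2 × 3 = 14.115
  Sum = 260.935 µg/mL·hr
F = (AUC_ev/D_ev)/(AUC_iv/D_iv) = (260.935/10)/(1360/10) = 26.0935/136 = 0.1919

F = 0.192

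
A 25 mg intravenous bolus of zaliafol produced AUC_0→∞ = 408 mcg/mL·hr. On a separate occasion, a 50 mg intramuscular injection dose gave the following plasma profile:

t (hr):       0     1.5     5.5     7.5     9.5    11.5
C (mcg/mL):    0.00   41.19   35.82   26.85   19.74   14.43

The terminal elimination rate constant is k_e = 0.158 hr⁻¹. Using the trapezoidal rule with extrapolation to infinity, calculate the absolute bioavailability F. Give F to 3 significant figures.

F = 0.514

Trapezoidal AUC_0→11.5 (intramuscular injection):
  [0→1.5]: (0.00+41.19)/2 × 1.5 = 30.8925
  [1.5→5.5]: (41.19+35.82)/2 × 4 = 154.02
  [5.5→7.5]: (35.82+26.85)/2 × 2 = 62.67
  [7.5→9.5]: (26.85+19.74)/2 × 2 = 46.59
  [9.5→11.5]: (19.74+14.43)/2 × 2 = 34.17
  Sum = 328.3425 mcg/mL·hr
Tail: C_last/k_e = 14.43/0.158 = 91.329
AUC_0→∞ (intramuscular injection) = 328.3425 + 91.329 = 419.6715 mcg/mL·hr
F = (AUC_ev/D_ev)/(AUC_iv/D_iv) = (419.6715/50)/(408/25) = 8.39343/16.32 = 0.5143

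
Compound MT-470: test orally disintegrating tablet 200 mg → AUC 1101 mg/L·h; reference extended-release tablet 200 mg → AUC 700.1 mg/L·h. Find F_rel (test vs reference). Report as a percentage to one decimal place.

F_rel = (AUC_test/D_test) / (AUC_ref/D_ref)
      = (1101/200) / (700.1/200)
      = 5.505 / 3.5005 = 1.5726 = 157.26%

F_rel = 157.3%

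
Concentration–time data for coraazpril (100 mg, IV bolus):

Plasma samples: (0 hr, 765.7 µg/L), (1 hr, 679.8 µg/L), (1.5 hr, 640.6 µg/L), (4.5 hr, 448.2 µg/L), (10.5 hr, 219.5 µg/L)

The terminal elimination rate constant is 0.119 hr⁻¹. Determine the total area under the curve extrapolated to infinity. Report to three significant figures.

AUC = 6530 µg/L·hr

Trapezoidal AUC_0→10.5:
  [0→1]: (765.7+679.8)/2 × 1 = 722.75
  [1→1.5]: (679.8+640.6)/2 × 0.5 = 330.1
  [1.5→4.5]: (640.6+448.2)/2 × 3 = 1633.2
  [4.5→10.5]: (448.2+219.5)/2 × 6 = 2003.1
  Sum = 4689.15 µg/L·hr
Extrapolated tail: C_last / k_e = 219.5 / 0.119 = 1844.538
AUC_0→∞ = 4689.15 + 1844.538 = 6533.688 µg/L·hr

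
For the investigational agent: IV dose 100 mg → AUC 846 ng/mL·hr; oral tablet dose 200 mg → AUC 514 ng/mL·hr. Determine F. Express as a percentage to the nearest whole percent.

F = 30%

F = (AUC_ev / D_ev) / (AUC_iv / D_iv)
  = (514/200) / (846/100)
  = 2.57 / 8.46 = 0.3038
  = 30.38%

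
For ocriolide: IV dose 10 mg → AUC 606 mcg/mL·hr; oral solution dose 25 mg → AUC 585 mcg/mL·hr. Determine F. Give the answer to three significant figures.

F = (AUC_ev / D_ev) / (AUC_iv / D_iv)
  = (585/25) / (606/10)
  = 23.4 / 60.6 = 0.3861

F = 0.386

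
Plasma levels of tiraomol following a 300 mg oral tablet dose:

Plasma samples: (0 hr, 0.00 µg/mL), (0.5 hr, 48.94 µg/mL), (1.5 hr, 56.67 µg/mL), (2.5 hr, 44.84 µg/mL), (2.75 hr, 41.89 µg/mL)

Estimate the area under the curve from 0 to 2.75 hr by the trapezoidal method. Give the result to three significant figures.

AUC = 127 µg/mL·hr

Trapezoidal AUC_0→2.75:
  [0→0.5]: (0.00+48.94)/2 × 0.5 = 12.235
  [0.5→1.5]: (48.94+56.67)/2 × 1 = 52.805
  [1.5→2.5]: (56.67+44.84)/2 × 1 = 50.755
  [2.5→2.75]: (44.84+41.89)/2 × 0.25 = 10.84125
  Sum = 126.63625 µg/mL·hr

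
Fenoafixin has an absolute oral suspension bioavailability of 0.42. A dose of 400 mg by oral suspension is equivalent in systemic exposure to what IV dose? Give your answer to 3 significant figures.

D_iv = 168 mg

Systemic exposure from an extravascular dose = F × D_ev, so the equivalent IV dose is F × D_ev.
D_iv = F × D_ev = 0.42 × 400 = 168 mg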